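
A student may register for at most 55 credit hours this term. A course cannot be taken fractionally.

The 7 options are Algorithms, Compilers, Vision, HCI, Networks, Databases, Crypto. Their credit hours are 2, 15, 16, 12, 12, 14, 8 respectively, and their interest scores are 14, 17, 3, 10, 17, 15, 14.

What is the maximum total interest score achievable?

77

Take Algorithms, Compilers, Networks, Databases, and Crypto: credit hours 2 + 15 + 12 + 14 + 8 = 51 ≤ 55, interest score 14 + 17 + 17 + 15 + 14 = 77.
No other feasible combination does better.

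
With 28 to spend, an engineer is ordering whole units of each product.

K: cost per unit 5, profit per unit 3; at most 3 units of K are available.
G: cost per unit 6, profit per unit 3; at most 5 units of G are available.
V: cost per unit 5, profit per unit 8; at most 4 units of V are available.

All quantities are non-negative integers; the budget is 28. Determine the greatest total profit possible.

35

V has the best ratio (8/5); taking only V gives at most 4×8 = 32 (stopped by the supply cap of 4).
Mixing does better — 1×G and 4×V: cost 26 ≤ 28, profit 1·3 + 4·8 = 35.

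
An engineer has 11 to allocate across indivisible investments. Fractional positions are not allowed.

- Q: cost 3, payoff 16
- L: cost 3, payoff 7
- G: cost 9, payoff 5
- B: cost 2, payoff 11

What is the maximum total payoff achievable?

Q + B: cost 3 + 2 = 5 ≤ 11, payoff 16 + 11 = 27.
Q + L: cost 3 + 3 = 6 ≤ 11, payoff 16 + 7 = 23.
Q + L + B: cost 3 + 3 + 2 = 8 ≤ 11, payoff 16 + 7 + 11 = 34.
Best is Q, L, and B with total payoff 34.

34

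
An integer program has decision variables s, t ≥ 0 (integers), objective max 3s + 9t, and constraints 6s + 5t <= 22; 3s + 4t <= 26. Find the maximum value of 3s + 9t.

Relaxing integrality, the LP optimum is 39.60 at (s,t) = (0, 4.4), which is not an integer point.
(s,t)=(0,4): 6·0+5·4=20≤22, 3·0+4·4=16≤26, objective 36.
(s,t)=(1,3): 6·1+5·3=21≤22, 3·1+4·3=15≤26, objective 30.
(s,t)=(0,3): 6·0+5·3=15≤22, 3·0+4·3=12≤26, objective 27.
No feasible integer point exceeds 36.

36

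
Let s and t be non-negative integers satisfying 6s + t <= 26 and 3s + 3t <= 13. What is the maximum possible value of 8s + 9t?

(s,t)=(0,4) is feasible, giving 36.
(s,t)=(1,3) is feasible, giving 35.
(s,t)=(0,3) is feasible, giving 27.
The best lattice point is (0,4), giving 36.

36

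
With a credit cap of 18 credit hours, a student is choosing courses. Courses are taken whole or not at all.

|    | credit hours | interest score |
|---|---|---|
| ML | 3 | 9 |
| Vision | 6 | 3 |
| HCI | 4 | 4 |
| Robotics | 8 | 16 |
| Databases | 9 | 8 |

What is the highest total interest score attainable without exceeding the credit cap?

Allowing fractional choices, the relaxed optimum would be about 31.7, but courses are indivisible.
ML + HCI + Robotics: credit hours 3 + 4 + 8 = 15 ≤ 18, interest score 9 + 4 + 16 = 29.
ML + Vision + Robotics: credit hours 3 + 6 + 8 = 17 ≤ 18, interest score 9 + 3 + 16 = 28.
Best is ML, HCI, and Robotics with total interest score 29.

29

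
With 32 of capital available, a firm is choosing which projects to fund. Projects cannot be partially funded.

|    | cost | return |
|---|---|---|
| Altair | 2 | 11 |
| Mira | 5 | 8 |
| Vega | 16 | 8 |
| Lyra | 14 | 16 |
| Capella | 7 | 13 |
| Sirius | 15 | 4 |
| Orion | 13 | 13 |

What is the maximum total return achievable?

This is a 0-1 knapsack instance.
Altair + Lyra + Capella: cost 2 + 14 + 7 = 23 ≤ 32, return 11 + 16 + 13 = 40.
Altair + Mira + Lyra + Capella: cost 2 + 5 + 14 + 7 = 28 ≤ 32, return 11 + 8 + 16 + 13 = 48.
Altair + Mira + Capella + Orion: cost 2 + 5 + 7 + 13 = 27 ≤ 32, return 11 + 8 + 13 + 13 = 45.
Best is Altair, Mira, Lyra, and Capella with total return 48.

48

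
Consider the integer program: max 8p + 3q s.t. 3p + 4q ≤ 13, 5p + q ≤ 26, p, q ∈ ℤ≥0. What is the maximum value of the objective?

Relaxing integrality, the LP optimum is 34.67 at (p,q) = (4.33, 0), which is not an integer point.
(p,q)=(4,0): 3·4+4·0=12≤13, 5·4+1·0=20≤26, objective 32.
(p,q)=(3,1): 3·3+4·1=13≤13, 5·3+1·1=16≤26, objective 27.
(p,q)=(3,0): 3·3+4·0=9≤13, 5·3+1·0=15≤26, objective 24.
Maximum is 32 at (p,q)=(4,0).

32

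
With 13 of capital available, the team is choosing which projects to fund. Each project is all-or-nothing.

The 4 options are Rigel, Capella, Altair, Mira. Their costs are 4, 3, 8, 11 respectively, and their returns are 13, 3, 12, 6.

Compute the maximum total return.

This is an integer program with binary decision variables.
Capella + Altair: cost 3 + 8 = 11 ≤ 13, return 3 + 12 = 15.
Rigel + Capella: cost 4 + 3 = 7 ≤ 13, return 13 + 3 = 16.
Rigel + Altair: cost 4 + 8 = 12 ≤ 13, return 13 + 12 = 25.
Best is Rigel and Altair with total return 25.

25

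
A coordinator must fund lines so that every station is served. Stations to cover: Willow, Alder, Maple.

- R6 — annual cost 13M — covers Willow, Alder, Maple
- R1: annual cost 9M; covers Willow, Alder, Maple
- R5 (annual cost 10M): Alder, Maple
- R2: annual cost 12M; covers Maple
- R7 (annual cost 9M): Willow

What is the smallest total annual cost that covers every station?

This is an integer covering problem.
R1 alone covers Willow, Alder, Maple — every station.
Total annual cost: 9.
No cover costs less than 9.

9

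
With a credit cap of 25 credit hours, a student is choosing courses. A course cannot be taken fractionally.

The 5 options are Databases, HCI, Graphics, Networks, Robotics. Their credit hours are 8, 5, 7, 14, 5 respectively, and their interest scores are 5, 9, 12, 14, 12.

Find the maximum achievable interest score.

Take Databases, HCI, Graphics, and Robotics: credit hours 8 + 5 + 7 + 5 = 25 ≤ 25, interest score 5 + 9 + 12 + 12 = 38.
No other feasible combination does better.

38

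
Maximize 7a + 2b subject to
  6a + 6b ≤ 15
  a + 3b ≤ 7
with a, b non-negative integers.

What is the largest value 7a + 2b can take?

Relaxing integrality, the LP optimum is 17.50 at (a,b) = (2.5, 0), which is not an integer point.
(a,b)=(2,0): 6·2+6·0=12≤15, 1·2+3·0=2≤7, objective 14.
(a,b)=(1,1): 6·1+6·1=12≤15, 1·1+3·1=4≤7, objective 9.
The best lattice point is (2,0), giving 14.

14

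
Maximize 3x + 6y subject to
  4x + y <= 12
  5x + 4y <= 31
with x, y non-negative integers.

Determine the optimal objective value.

(x,y)=(0,7): 4·0+1·7=7≤12, 5·0+4·7=28≤31, objective 42.
(x,y)=(1,6): 4·1+1·6=10≤12, 5·1+4·6=29≤31, objective 39.
(x,y)=(0,6): 4·0+1·6=6≤12, 5·0+4·6=24≤31, objective 36.
Maximum is 42 at (x,y)=(0,7).

42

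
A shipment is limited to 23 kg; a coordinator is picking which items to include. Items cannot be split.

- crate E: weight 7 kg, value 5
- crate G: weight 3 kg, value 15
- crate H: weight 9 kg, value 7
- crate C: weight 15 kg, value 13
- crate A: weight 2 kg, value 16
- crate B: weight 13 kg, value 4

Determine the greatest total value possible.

44

Take crate G, crate C, and crate A: weight 3 + 15 + 2 = 20 ≤ 23, value 15 + 13 + 16 = 44.
No other feasible combination does better.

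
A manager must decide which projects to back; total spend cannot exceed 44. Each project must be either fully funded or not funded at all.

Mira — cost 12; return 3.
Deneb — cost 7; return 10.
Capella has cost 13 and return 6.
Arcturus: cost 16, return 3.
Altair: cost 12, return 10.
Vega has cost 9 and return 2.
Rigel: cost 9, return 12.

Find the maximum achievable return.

38

Treat it as a binary knapsack problem.
Take Deneb, Capella, Altair, and Rigel: cost 7 + 13 + 12 + 9 = 41 ≤ 44, return 10 + 6 + 10 + 12 = 38.
No other feasible combination does better.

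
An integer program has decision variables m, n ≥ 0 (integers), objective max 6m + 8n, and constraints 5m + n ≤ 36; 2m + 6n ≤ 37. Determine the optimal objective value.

68

The continuous relaxation peaks at (6.39, 4.04) with value 70.64; rounding to a feasible lattice point costs some objective.
(m,n)=(6,4) is feasible, giving 68.
(m,n)=(5,4) is feasible, giving 62.
(m,n)=(6,3) is feasible, giving 60.
(m,n)=(5,3) is feasible, giving 54.
Maximum is 68 at (m,n)=(6,4).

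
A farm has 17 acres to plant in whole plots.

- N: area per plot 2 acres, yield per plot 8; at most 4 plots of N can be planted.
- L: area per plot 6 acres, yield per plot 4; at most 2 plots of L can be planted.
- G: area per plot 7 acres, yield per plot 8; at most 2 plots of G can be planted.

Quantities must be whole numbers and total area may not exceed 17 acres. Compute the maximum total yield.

40

Take 4×N and 1×G: area 15 ≤ 17, yield 4·8 + 1·8 = 40.
N has the best ratio (8/2) and is taken to its limit of 4; remaining capacity is filled optimally with the others.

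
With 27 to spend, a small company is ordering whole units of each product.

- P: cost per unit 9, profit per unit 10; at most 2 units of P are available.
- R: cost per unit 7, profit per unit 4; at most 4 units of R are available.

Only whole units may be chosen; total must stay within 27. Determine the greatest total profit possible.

24

P has the best ratio (10/9); taking only P gives at most 2×10 = 20 (stopped by the supply cap of 2).
Mixing does better — 2×P and 1×R: cost 25 ≤ 27, profit 2·10 + 1·4 = 24.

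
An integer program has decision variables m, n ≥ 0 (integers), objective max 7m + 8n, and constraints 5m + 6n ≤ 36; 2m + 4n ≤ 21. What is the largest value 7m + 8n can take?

50

(m,n)=(6,1): 5·6+6·1=36≤36, 2·6+4·1=16≤21, objective 50.
(m,n)=(7,0): 5·7+6·0=35≤36, 2·7+4·0=14≤21, objective 49.
(m,n)=(5,1): 5·5+6·1=31≤36, 2·5+4·1=14≤21, objective 43.
The best lattice point is (6,1), giving 50.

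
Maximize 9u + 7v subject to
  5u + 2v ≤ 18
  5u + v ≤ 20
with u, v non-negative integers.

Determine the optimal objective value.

(u,v)=(0,9): 5·0+2·9=18≤18, 5·0+1·9=9≤20, objective 63.
(u,v)=(0,8): 5·0+2·8=16≤18, 5·0+1·8=8≤20, objective 56.
No feasible integer point exceeds 63.

63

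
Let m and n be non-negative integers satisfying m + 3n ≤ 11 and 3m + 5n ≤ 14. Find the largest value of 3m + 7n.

17

(m,n)=(1,2): 1·1+3·2=7≤11, 3·1+5·2=13≤14, objective 17.
(m,n)=(0,2): 1·0+3·2=6≤11, 3·0+5·2=10≤14, objective 14.
(m,n)=(2,1): 1·2+3·1=5≤11, 3·2+5·1=11≤14, objective 13.
Maximum is 17 at (m,n)=(1,2).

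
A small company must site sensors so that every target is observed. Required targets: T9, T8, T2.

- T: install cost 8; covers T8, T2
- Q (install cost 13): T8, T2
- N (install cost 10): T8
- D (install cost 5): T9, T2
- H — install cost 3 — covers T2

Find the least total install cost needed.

Choose T and D: together they cover T9, T8, T2 — every target.
Total install cost: 8 + 5 = 13.

13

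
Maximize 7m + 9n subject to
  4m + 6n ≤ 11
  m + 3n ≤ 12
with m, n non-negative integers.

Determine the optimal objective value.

(m,n)=(1,1): 4·1+6·1=10≤11, 1·1+3·1=4≤12, objective 16.
(m,n)=(2,0): 4·2+6·0=8≤11, 1·2+3·0=2≤12, objective 14.
(m,n)=(0,1): 4·0+6·1=6≤11, 1·0+3·1=3≤12, objective 9.
(m,n)=(1,0): 4·1+6·0=4≤11, 1·1+3·0=1≤12, objective 7.
No feasible integer point exceeds 16.

16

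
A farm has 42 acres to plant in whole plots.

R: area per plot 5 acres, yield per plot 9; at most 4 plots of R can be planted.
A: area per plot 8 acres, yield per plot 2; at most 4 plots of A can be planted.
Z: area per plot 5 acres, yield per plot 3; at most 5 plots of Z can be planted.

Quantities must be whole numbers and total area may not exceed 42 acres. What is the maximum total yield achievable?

This is a bounded integer knapsack.
R has the best ratio (9/5); taking only R gives at most 4×9 = 36 (stopped by the supply cap of 4).
Mixing does better — 4×R and 4×Z: area 40 ≤ 42, yield 4·9 + 4·3 = 48.

48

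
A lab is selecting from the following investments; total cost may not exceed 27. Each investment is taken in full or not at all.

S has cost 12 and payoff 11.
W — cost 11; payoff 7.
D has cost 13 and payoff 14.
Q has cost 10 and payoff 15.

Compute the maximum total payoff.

Treat it as a binary knapsack problem.
Allowing fractional choices, the relaxed optimum would be about 32.7, but investments are indivisible.
S + D: cost 12 + 13 = 25 ≤ 27, payoff 11 + 14 = 25.
D + Q: cost 13 + 10 = 23 ≤ 27, payoff 14 + 15 = 29.
S + Q: cost 12 + 10 = 22 ≤ 27, payoff 11 + 15 = 26.
Best is D and Q with total payoff 29.

29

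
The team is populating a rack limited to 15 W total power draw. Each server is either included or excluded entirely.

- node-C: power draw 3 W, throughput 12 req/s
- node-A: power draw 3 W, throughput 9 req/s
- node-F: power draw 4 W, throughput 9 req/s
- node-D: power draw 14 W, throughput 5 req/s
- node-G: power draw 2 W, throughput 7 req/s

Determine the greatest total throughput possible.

37

Allowing fractional choices, the relaxed optimum would be about 38.1, but servers are indivisible.
node-C + node-A + node-G: power draw 3 + 3 + 2 = 8 ≤ 15, throughput 12 + 9 + 7 = 28.
node-C + node-A + node-F: power draw 3 + 3 + 4 = 10 ≤ 15, throughput 12 + 9 + 9 = 30.
node-C + node-A + node-F + node-G: power draw 3 + 3 + 4 + 2 = 12 ≤ 15, throughput 12 + 9 + 9 + 7 = 37.
Best is node-C, node-A, node-F, and node-G with total throughput 37.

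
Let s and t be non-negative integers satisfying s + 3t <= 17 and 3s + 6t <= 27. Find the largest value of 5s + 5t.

(s,t)=(9,0) is feasible, giving 45.
(s,t)=(8,0) is feasible, giving 40.
No feasible integer point exceeds 45.

45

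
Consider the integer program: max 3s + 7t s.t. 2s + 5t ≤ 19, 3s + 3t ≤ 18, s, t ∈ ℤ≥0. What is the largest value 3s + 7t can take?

27

Relaxing integrality, the LP optimum is 27.33 at (s,t) = (3.67, 2.33), which is not an integer point.
(s,t)=(2,3): 2·2+5·3=19≤19, 3·2+3·3=15≤18, objective 27.
(s,t)=(4,2): 2·4+5·2=18≤19, 3·4+3·2=18≤18, objective 26.
(s,t)=(1,3): 2·1+5·3=17≤19, 3·1+3·3=12≤18, objective 24.
The best lattice point is (2,3), giving 27.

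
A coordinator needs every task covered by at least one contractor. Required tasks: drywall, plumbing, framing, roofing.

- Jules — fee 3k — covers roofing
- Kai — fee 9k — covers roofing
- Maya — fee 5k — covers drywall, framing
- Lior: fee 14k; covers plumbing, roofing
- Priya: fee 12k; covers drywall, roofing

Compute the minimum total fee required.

The greedy cost-per-new-task heuristic would pick Maya, Jules, and Lior for 22, but a cheaper cover exists.
Choose Maya and Lior: together they cover drywall, plumbing, framing, roofing — every task.
Total fee: 5 + 14 = 19.
No cover costs less than 19.

19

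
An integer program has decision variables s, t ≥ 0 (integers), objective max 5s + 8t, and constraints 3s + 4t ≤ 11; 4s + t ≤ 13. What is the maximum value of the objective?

21

The continuous relaxation peaks at (0, 2.75) with value 22.00; rounding to a feasible lattice point costs some objective.
(s,t)=(1,2): 3·1+4·2=11≤11, 4·1+1·2=6≤13, objective 21.
(s,t)=(2,1): 3·2+4·1=10≤11, 4·2+1·1=9≤13, objective 18.
(s,t)=(0,2): 3·0+4·2=8≤11, 4·0+1·2=2≤13, objective 16.
The best lattice point is (1,2), giving 21.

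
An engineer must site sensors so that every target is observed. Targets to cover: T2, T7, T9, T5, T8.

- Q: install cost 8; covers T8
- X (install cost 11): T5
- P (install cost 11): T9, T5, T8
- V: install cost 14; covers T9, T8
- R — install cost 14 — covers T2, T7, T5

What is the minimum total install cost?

25

Choose P and R: together they cover T2, T7, T9, T5, T8 — every target.
Total install cost: 11 + 14 = 25.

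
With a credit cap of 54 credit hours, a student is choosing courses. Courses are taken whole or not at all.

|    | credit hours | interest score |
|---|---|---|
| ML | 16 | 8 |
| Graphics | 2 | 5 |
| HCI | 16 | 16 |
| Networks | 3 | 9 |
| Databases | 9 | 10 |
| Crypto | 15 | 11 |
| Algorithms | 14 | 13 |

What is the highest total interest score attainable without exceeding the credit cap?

Graphics + HCI + Networks + Crypto + Algorithms: credit hours 2 + 16 + 3 + 15 + 14 = 50 ≤ 54, interest score 5 + 16 + 9 + 11 + 13 = 54.
Graphics + HCI + Networks + Databases + Algorithms: credit hours 2 + 16 + 3 + 9 + 14 = 44 ≤ 54, interest score 5 + 16 + 9 + 10 + 13 = 53.
Best is Graphics, HCI, Networks, Crypto, and Algorithms with total interest score 54.

54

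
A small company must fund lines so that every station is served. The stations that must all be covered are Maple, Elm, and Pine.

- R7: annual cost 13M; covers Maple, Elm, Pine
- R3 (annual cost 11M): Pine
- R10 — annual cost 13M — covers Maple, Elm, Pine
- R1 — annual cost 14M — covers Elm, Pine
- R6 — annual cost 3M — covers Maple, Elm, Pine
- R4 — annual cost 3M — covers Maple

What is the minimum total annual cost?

R6 alone covers Maple, Elm, Pine — every station.
Total annual cost: 3.
No cover costs less than 3.

3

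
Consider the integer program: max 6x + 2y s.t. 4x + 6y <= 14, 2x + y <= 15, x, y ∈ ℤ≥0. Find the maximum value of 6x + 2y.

(x,y)=(3,0): 4·3+6·0=12≤14, 2·3+1·0=6≤15, objective 18.
(x,y)=(2,1): 4·2+6·1=14≤14, 2·2+1·1=5≤15, objective 14.
(x,y)=(2,0): 4·2+6·0=8≤14, 2·2+1·0=4≤15, objective 12.
Maximum is 18 at (x,y)=(3,0).

18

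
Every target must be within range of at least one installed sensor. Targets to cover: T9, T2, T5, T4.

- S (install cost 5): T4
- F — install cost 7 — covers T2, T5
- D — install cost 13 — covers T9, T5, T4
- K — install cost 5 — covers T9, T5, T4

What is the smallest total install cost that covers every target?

12

Choose F and K: together they cover T9, T2, T5, T4 — every target.
Total install cost: 7 + 5 = 12.
No cover costs less than 12.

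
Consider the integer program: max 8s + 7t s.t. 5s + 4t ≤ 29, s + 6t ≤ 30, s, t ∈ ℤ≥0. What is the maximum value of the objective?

47

(s,t)=(5,1): 5·5+4·1=29≤29, 1·5+6·1=11≤30, objective 47.
(s,t)=(4,2): 5·4+4·2=28≤29, 1·4+6·2=16≤30, objective 46.
(s,t)=(3,3): 5·3+4·3=27≤29, 1·3+6·3=21≤30, objective 45.
(s,t)=(2,4): 5·2+4·4=26≤29, 1·2+6·4=26≤30, objective 44.
The best lattice point is (5,1), giving 47.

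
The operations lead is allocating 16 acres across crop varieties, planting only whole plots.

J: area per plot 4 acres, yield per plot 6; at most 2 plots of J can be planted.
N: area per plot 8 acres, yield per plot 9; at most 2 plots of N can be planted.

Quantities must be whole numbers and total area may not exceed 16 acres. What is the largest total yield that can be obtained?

This is a bounded integer knapsack.
J has the best ratio (6/4); taking only J gives at most 2×6 = 12 (stopped by the supply cap of 2).
Mixing does better — 2×J and 1×N: area 16 ≤ 16, yield 2·6 + 1·9 = 21.

21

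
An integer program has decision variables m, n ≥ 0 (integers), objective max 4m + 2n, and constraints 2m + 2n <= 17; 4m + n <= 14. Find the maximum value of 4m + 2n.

(m,n)=(2,6): 2·2+2·6=16≤17, 4·2+1·6=14≤14, objective 20.
(m,n)=(1,7): 2·1+2·7=16≤17, 4·1+1·7=11≤14, objective 18.
The best lattice point is (2,6), giving 20.

20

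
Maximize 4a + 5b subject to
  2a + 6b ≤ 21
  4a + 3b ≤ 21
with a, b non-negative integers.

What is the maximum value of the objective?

(a,b)=(3,2): 2·3+6·2=18≤21, 4·3+3·2=18≤21, objective 22.
(a,b)=(4,1): 2·4+6·1=14≤21, 4·4+3·1=19≤21, objective 21.
(a,b)=(2,2): 2·2+6·2=16≤21, 4·2+3·2=14≤21, objective 18.
The best lattice point is (3,2), giving 22.

22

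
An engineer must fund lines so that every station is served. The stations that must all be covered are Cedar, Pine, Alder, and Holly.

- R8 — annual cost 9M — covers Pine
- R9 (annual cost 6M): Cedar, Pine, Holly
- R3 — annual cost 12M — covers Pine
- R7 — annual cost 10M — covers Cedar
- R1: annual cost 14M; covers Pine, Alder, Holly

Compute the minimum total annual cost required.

Choose R9 and R1: together they cover Cedar, Pine, Alder, Holly — every station.
Total annual cost: 6 + 14 = 20.
No cover costs less than 20.

20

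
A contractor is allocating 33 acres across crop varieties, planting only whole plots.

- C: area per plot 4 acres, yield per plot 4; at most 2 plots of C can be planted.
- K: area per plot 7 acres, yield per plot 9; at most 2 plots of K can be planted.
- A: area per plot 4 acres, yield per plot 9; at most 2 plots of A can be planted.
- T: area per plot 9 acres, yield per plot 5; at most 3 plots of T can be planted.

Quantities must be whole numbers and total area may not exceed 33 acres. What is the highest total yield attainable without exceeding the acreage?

44

A has the best ratio (9/4); taking only A gives at most 2×9 = 18 (stopped by the supply cap of 2).
Mixing does better — 2×C, 2×K, and 2×A: area 30 ≤ 33, yield 2·4 + 2·9 + 2·9 = 44.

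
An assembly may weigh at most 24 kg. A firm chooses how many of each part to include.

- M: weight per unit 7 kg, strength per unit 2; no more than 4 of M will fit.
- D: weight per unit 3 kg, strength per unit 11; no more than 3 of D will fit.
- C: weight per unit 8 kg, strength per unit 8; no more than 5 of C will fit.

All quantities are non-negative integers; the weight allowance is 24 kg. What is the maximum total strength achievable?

Take 1×M, 3×D, and 1×C: weight 24 ≤ 24, strength 1·2 + 3·11 + 1·8 = 43.
D has the best ratio (11/3) and is taken to its limit of 3; remaining capacity is filled optimally with the others.

43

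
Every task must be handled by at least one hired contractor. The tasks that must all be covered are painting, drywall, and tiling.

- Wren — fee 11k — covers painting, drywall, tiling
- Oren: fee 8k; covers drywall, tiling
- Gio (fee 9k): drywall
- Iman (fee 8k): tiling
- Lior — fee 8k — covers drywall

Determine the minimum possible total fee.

Wren alone covers painting, drywall, tiling — every task.
Total fee: 11.
No cover costs less than 11.

11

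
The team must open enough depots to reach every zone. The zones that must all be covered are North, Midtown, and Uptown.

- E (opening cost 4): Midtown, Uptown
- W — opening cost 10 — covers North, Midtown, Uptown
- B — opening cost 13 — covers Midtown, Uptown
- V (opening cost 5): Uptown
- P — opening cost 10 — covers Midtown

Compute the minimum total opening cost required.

The greedy cost-per-new-zone heuristic would pick E and W for 14, but a cheaper cover exists.
W alone covers North, Midtown, Uptown — every zone.
Total opening cost: 10.
No cover costs less than 10.

10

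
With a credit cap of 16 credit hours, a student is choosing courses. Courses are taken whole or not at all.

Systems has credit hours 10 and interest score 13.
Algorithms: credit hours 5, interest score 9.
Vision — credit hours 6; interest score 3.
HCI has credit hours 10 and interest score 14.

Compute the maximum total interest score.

This is a 0-1 knapsack instance.
Allowing fractional choices, the relaxed optimum would be about 24.3, but courses are indivisible.
Algorithms + HCI: credit hours 5 + 10 = 15 ≤ 16, interest score 9 + 14 = 23.
Vision + HCI: credit hours 6 + 10 = 16 ≤ 16, interest score 3 + 14 = 17.
Systems + Algorithms: credit hours 10 + 5 = 15 ≤ 16, interest score 13 + 9 = 22.
Best is Algorithms and HCI with total interest score 23.

23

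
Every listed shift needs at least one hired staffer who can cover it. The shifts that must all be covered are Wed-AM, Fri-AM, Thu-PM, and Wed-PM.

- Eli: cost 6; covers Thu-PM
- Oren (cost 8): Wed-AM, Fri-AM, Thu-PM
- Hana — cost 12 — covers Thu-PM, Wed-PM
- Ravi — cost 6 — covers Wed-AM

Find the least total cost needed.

20

Choose Oren and Hana: together they cover Wed-AM, Fri-AM, Thu-PM, Wed-PM — every shift.
Total cost: 8 + 12 = 20.
No cover costs less than 20.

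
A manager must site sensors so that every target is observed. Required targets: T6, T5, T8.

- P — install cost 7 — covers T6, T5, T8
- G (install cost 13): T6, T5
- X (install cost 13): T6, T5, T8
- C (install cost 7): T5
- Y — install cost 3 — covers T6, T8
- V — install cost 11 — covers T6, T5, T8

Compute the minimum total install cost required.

7

This is an integer covering problem.
P alone covers T6, T5, T8 — every target.
Total install cost: 7.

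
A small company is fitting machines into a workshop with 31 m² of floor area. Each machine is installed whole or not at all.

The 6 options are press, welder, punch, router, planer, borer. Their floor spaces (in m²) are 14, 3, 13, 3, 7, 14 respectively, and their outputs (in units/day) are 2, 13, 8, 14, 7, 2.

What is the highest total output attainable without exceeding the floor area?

42

Allowing fractional choices, the relaxed optimum would be about 42.7, but machines are indivisible.
welder + router + planer + borer: floor space 3 + 3 + 7 + 14 = 27 ≤ 31, output 13 + 14 + 7 + 2 = 36.
press + welder + router + planer: floor space 14 + 3 + 3 + 7 = 27 ≤ 31, output 2 + 13 + 14 + 7 = 36.
welder + punch + router + planer: floor space 3 + 13 + 3 + 7 = 26 ≤ 31, output 13 + 8 + 14 + 7 = 42.
Best is welder, punch, router, and planer with total output 42.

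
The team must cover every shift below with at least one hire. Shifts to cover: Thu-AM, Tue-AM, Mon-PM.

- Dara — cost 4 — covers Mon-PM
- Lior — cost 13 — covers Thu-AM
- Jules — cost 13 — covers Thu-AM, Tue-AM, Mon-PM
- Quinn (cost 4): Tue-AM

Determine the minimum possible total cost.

13

This is a weighted set-cover instance.
Jules alone covers Thu-AM, Tue-AM, Mon-PM — every shift.
Total cost: 13.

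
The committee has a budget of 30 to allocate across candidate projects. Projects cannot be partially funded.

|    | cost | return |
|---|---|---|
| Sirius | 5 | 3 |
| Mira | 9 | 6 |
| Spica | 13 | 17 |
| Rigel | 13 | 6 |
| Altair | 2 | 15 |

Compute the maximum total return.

41

Allowing fractional choices, the relaxed optimum would be about 41.5, but projects are indivisible.
Mira + Spica + Altair: cost 9 + 13 + 2 = 24 ≤ 30, return 6 + 17 + 15 = 38.
Sirius + Mira + Spica + Altair: cost 5 + 9 + 13 + 2 = 29 ≤ 30, return 3 + 6 + 17 + 15 = 41.
Spica + Rigel + Altair: cost 13 + 13 + 2 = 28 ≤ 30, return 17 + 6 + 15 = 38.
Best is Sirius, Mira, Spica, and Altair with total return 41.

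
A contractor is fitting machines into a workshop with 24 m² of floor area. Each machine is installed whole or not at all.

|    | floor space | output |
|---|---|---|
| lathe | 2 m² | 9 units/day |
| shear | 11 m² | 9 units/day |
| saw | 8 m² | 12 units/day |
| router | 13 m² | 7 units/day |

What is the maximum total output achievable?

Take lathe, shear, and saw: floor space 2 + 11 + 8 = 21 ≤ 24, output 9 + 9 + 12 = 30.
No other feasible combination does better.

30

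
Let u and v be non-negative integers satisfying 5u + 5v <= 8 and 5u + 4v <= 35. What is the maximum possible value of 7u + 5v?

Relaxing integrality, the LP optimum is 11.20 at (u,v) = (1.6, 0), which is not an integer point.
(u,v)=(1,0): 5·1+5·0=5≤8, 5·1+4·0=5≤35, objective 7.
(u,v)=(0,1): 5·0+5·1=5≤8, 5·0+4·1=4≤35, objective 5.
(u,v)=(0,0): 5·0+5·0=0≤8, 5·0+4·0=0≤35, objective 0.
The best lattice point is (1,0), giving 7.

7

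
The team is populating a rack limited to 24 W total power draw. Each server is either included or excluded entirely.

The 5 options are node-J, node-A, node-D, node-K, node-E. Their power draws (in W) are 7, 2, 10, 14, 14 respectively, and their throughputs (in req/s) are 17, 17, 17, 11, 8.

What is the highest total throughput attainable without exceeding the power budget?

51

node-J + node-A + node-K: power draw 7 + 2 + 14 = 23 ≤ 24, throughput 17 + 17 + 11 = 45.
node-J + node-A + node-D: power draw 7 + 2 + 10 = 19 ≤ 24, throughput 17 + 17 + 17 = 51.
Best is node-J, node-A, and node-D with total throughput 51.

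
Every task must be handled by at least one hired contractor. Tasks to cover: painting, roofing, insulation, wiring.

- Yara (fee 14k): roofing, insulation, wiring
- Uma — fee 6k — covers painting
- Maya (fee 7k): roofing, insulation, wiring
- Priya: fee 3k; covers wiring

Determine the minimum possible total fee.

This is an integer covering problem.
Choose Uma and Maya: together they cover painting, roofing, insulation, wiring — every task.
Total fee: 6 + 7 = 13.
No cover costs less than 13.

13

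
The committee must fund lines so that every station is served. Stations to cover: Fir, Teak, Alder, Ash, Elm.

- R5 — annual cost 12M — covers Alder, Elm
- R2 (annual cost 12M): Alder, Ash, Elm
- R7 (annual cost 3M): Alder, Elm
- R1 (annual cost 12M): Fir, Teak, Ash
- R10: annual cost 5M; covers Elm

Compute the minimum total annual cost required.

This is an integer covering problem.
Choose R7 and R1: together they cover Fir, Teak, Alder, Ash, Elm — every station.
Total annual cost: 3 + 12 = 15.
No cover costs less than 15.

15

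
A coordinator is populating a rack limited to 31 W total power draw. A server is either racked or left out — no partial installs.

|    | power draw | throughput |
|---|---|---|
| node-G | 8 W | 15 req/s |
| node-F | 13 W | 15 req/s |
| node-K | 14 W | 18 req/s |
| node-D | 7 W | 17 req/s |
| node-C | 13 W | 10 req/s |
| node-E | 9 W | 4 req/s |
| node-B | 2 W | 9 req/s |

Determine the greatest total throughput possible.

59

This is a 0-1 knapsack instance.
node-G + node-K + node-D + node-B: power draw 8 + 14 + 7 + 2 = 31 ≤ 31, throughput 15 + 18 + 17 + 9 = 59.
node-G + node-F + node-D + node-B: power draw 8 + 13 + 7 + 2 = 30 ≤ 31, throughput 15 + 15 + 17 + 9 = 56.
Best is node-G, node-K, node-D, and node-B with total throughput 59.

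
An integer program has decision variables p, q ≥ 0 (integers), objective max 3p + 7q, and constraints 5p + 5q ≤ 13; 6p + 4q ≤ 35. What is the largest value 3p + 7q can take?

(p,q)=(0,2): 5·0+5·2=10≤13, 6·0+4·2=8≤35, objective 14.
(p,q)=(1,1): 5·1+5·1=10≤13, 6·1+4·1=10≤35, objective 10.
(p,q)=(0,1): 5·0+5·1=5≤13, 6·0+4·1=4≤35, objective 7.
Maximum is 14 at (p,q)=(0,2).

14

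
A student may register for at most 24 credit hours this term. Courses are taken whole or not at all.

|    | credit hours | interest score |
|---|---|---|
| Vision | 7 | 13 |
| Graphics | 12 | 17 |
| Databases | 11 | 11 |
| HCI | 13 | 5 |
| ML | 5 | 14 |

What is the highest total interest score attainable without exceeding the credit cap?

44

Vision + Databases + ML: credit hours 7 + 11 + 5 = 23 ≤ 24, interest score 13 + 11 + 14 = 38.
Graphics + ML: credit hours 12 + 5 = 17 ≤ 24, interest score 17 + 14 = 31.
Vision + Graphics + ML: credit hours 7 + 12 + 5 = 24 ≤ 24, interest score 13 + 17 + 14 = 44.
Best is Vision, Graphics, and ML with total interest score 44.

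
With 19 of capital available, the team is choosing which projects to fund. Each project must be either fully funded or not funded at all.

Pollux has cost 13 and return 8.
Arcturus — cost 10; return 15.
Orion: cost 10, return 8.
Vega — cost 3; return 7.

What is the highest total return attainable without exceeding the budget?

Take Arcturus and Vega: cost 10 + 3 = 13 ≤ 19, return 15 + 7 = 22.
No other feasible combination does better.

22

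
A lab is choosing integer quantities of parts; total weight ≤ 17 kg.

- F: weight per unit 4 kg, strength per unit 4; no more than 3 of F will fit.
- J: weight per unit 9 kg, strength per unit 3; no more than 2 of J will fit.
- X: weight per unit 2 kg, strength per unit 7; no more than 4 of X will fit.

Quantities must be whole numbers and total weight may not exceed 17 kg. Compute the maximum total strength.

1×F and 4×X: weight 12 ≤ 17, strength 1·4 + 4·7 = 32.
2×F and 4×X: weight 16 ≤ 17, strength 2·4 + 4·7 = 36.
Best is 36.

36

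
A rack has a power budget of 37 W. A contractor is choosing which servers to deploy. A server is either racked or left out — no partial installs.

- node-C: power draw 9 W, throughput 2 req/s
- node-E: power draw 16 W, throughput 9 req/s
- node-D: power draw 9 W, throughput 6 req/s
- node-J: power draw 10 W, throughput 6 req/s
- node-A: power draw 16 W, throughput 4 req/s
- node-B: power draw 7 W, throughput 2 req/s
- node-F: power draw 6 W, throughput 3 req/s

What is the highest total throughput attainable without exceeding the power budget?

Allowing fractional choices, the relaxed optimum would be about 22.0, but servers are indivisible.
node-E + node-D + node-J: power draw 16 + 9 + 10 = 35 ≤ 37, throughput 9 + 6 + 6 = 21.
node-E + node-D + node-F: power draw 16 + 9 + 6 = 31 ≤ 37, throughput 9 + 6 + 3 = 18.
Best is node-E, node-D, and node-J with total throughput 21.

21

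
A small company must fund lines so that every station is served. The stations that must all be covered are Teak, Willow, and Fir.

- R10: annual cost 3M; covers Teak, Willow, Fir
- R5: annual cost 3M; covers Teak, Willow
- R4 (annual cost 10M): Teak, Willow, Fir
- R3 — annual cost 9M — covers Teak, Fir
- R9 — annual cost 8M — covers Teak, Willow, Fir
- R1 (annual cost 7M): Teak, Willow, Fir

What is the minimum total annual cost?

3

This is a weighted set-cover instance.
R10 alone covers Teak, Willow, Fir — every station.
Total annual cost: 3.
No cover costs less than 3.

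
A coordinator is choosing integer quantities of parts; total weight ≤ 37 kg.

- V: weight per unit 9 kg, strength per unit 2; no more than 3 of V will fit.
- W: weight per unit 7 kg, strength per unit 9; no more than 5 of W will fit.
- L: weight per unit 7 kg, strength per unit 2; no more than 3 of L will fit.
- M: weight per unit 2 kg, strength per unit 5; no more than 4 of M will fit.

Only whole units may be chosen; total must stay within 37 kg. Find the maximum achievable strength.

56

M has the best ratio (5/2); taking only M gives at most 4×5 = 20 (stopped by the supply cap of 4).
Mixing does better — 4×W and 4×M: weight 36 ≤ 37, strength 4·9 + 4·5 = 56.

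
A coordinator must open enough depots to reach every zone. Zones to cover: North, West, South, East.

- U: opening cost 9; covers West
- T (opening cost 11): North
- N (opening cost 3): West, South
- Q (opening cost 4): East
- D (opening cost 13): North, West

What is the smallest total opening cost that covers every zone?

This is an integer covering problem.
Choose T, N, and Q: together they cover North, West, South, East — every zone.
Total opening cost: 11 + 3 + 4 = 18.
No cover costs less than 18.

18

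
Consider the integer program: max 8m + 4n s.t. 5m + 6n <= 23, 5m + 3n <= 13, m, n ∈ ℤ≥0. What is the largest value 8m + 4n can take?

(m,n)=(2,1): 5·2+6·1=16≤23, 5·2+3·1=13≤13, objective 20.
(m,n)=(1,2): 5·1+6·2=17≤23, 5·1+3·2=11≤13, objective 16.
(m,n)=(2,0): 5·2+6·0=10≤23, 5·2+3·0=10≤13, objective 16.
(m,n)=(1,1): 5·1+6·1=11≤23, 5·1+3·1=8≤13, objective 12.
The best lattice point is (2,1), giving 20.

20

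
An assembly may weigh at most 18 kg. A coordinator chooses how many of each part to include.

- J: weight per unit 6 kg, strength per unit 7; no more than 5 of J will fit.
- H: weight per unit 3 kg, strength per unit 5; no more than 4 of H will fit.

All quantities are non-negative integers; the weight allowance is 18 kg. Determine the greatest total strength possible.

H has the best ratio (5/3); taking only H gives at most 4×5 = 20 (stopped by the supply cap of 4).
Mixing does better — 1×J and 4×H: weight 18 ≤ 18, strength 1·7 + 4·5 = 27.

27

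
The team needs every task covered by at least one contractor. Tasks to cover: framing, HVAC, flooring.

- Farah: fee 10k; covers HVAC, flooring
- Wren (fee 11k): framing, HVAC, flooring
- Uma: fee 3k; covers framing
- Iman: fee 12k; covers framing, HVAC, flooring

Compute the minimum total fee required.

The greedy cost-per-new-task heuristic would pick Uma and Farah for 13, but a cheaper cover exists.
Wren alone covers framing, HVAC, flooring — every task.
Total fee: 11.
No cover costs less than 11.

11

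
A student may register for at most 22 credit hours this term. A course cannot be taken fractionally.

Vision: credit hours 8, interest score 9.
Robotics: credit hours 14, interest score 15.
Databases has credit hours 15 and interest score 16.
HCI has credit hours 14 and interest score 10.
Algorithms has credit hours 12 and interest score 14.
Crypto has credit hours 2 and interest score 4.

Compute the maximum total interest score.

27

Vision + Algorithms + Crypto: credit hours 8 + 12 + 2 = 22 ≤ 22, interest score 9 + 14 + 4 = 27.
Vision + Robotics: credit hours 8 + 14 = 22 ≤ 22, interest score 9 + 15 = 24.
Best is Vision, Algorithms, and Crypto with total interest score 27.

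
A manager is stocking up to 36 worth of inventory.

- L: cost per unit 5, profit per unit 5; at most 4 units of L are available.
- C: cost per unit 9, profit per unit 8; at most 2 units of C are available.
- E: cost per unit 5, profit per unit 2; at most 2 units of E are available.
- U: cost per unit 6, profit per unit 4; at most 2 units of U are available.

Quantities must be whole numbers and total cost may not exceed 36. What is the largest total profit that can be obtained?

Take 4×L, 1×C, and 1×U: cost 35 ≤ 36, profit 4·5 + 1·8 + 1·4 = 32.
L has the best ratio (5/5) and is taken to its limit of 4; remaining capacity is filled optimally with the others.

32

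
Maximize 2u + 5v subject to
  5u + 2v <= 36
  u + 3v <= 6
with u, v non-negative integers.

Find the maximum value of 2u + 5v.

(u,v)=(6,0): 5·6+2·0=30≤36, 1·6+3·0=6≤6, objective 12.
(u,v)=(5,0): 5·5+2·0=25≤36, 1·5+3·0=5≤6, objective 10.
No feasible integer point exceeds 12.

12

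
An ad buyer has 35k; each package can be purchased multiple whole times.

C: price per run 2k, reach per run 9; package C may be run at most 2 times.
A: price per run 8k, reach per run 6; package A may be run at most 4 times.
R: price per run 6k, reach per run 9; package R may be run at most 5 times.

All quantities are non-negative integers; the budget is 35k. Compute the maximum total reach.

1×C and 5×R: price 32 ≤ 35, reach 1·9 + 5·9 = 54.
2×C and 5×R: price 34 ≤ 35, reach 2·9 + 5·9 = 63.
Best is 63.

63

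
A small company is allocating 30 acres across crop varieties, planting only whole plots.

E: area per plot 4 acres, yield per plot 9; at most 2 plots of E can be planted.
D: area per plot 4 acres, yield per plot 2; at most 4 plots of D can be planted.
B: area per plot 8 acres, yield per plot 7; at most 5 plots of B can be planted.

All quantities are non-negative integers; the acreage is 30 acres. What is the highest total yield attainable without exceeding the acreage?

Take 2×E, 1×D, and 2×B: area 28 ≤ 30, yield 2·9 + 1·2 + 2·7 = 34.
E has the best ratio (9/4) and is taken to its limit of 2; remaining capacity is filled optimally with the others.

34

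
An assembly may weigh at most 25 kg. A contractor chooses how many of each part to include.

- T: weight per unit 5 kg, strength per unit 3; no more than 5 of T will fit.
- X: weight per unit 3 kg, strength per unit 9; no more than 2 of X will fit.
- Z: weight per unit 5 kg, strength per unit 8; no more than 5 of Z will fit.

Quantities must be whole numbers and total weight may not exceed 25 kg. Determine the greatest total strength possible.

X has the best ratio (9/3); taking only X gives at most 2×9 = 18 (stopped by the supply cap of 2).
Mixing does better — 2×X and 3×Z: weight 21 ≤ 25, strength 2·9 + 3·8 = 42.

42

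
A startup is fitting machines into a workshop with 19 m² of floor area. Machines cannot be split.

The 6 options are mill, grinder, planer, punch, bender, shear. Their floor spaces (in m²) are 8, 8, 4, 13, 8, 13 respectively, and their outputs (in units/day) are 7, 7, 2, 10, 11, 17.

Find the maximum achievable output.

19

Allowing fractional choices, the relaxed optimum would be about 25.4, but machines are indivisible.
mill + bender: floor space 8 + 8 = 16 ≤ 19, output 7 + 11 = 18.
planer + shear: floor space 4 + 13 = 17 ≤ 19, output 2 + 17 = 19.
Best is planer and shear with total output 19.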